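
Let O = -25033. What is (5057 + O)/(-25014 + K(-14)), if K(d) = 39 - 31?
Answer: 9988/12503 ≈ 0.79885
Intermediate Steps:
K(d) = 8
(5057 + O)/(-25014 + K(-14)) = (5057 - 25033)/(-25014 + 8) = -19976/(-25006) = -19976*(-1/25006) = 9988/12503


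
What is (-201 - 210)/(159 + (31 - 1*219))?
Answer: 411/29 ≈ 14.172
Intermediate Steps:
(-201 - 210)/(159 + (31 - 1*219)) = -411/(159 + (31 - 219)) = -411/(159 - 188) = -411/(-29) = -411*(-1/29) = 411/29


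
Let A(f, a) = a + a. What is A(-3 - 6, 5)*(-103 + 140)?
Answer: 370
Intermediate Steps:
A(f, a) = 2*a
A(-3 - 6, 5)*(-103 + 140) = (2*5)*(-103 + 140) = 10*37 = 370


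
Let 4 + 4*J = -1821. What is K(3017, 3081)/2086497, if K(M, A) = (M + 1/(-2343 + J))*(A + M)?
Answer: 205998641810/23362506909 ≈ 8.8175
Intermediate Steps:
J = -1825/4 (J = -1 + (¼)*(-1821) = -1 - 1821/4 = -1825/4 ≈ -456.25)
K(M, A) = (-4/11197 + M)*(A + M) (K(M, A) = (M + 1/(-2343 - 1825/4))*(A + M) = (M + 1/(-11197/4))*(A + M) = (M - 4/11197)*(A + M) = (-4/11197 + M)*(A + M))
K(3017, 3081)/2086497 = (3017² - 4/11197*3081 - 4/11197*3017 + 3081*3017)/2086497 = (9102289 - 12324/11197 - 12068/11197 + 9295377)*(1/2086497) = (205998641810/11197)*(1/2086497) = 205998641810/23362506909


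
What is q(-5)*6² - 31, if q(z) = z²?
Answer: 869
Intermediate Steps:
q(-5)*6² - 31 = (-5)²*6² - 31 = 25*36 - 31 = 900 - 31 = 869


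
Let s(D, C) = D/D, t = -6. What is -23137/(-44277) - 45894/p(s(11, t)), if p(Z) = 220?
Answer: -1013479249/4870470 ≈ -208.09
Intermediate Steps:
s(D, C) = 1
-23137/(-44277) - 45894/p(s(11, t)) = -23137/(-44277) - 45894/220 = -23137*(-1/44277) - 45894*1/220 = 23137/44277 - 22947/110 = -1013479249/4870470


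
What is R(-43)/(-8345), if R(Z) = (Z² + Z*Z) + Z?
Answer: -731/1669 ≈ -0.43799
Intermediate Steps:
R(Z) = Z + 2*Z² (R(Z) = (Z² + Z²) + Z = 2*Z² + Z = Z + 2*Z²)
R(-43)/(-8345) = -43*(1 + 2*(-43))/(-8345) = -43*(1 - 86)*(-1/8345) = -43*(-85)*(-1/8345) = 3655*(-1/8345) = -731/1669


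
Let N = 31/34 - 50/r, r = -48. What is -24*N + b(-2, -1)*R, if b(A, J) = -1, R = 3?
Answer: -848/17 ≈ -49.882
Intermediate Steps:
N = 797/408 (N = 31/34 - 50/(-48) = 31*(1/34) - 50*(-1/48) = 31/34 + 25/24 = 797/408 ≈ 1.9534)
-24*N + b(-2, -1)*R = -24*797/408 - 1*3 = -797/17 - 3 = -848/17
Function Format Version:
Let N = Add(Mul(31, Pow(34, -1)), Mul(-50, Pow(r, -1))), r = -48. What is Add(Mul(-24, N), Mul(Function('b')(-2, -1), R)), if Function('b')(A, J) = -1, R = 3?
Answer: Rational(-848, 17) ≈ -49.882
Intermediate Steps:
N = Rational(797, 408) (N = Add(Mul(31, Pow(34, -1)), Mul(-50, Pow(-48, -1))) = Add(Mul(31, Rational(1, 34)), Mul(-50, Rational(-1, 48))) = Add(Rational(31, 34), Rational(25, 24)) = Rational(797, 408) ≈ 1.9534)
Add(Mul(-24, N), Mul(Function('b')(-2, -1), R)) = Add(Mul(-24, Rational(797, 408)), Mul(-1, 3)) = Add(Rational(-797, 17), -3) = Rational(-848, 17)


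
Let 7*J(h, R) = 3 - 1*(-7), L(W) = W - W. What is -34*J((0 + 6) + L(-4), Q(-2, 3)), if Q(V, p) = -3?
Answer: -340/7 ≈ -48.571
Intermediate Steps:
L(W) = 0
J(h, R) = 10/7 (J(h, R) = (3 - 1*(-7))/7 = (3 + 7)/7 = (⅐)*10 = 10/7)
-34*J((0 + 6) + L(-4), Q(-2, 3)) = -34*10/7 = -340/7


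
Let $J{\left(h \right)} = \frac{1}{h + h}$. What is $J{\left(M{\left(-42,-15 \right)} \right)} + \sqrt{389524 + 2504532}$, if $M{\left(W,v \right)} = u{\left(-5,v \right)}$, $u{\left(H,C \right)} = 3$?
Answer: $\frac{1}{6} + 2 \sqrt{723514} \approx 1701.4$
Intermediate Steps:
$M{\left(W,v \right)} = 3$
$J{\left(h \right)} = \frac{1}{2 h}$
$J{\left(M{\left(-42,-15 \right)} \right)} + \sqrt{389524 + 2504532} = \frac{1}{2 \cdot 3} + \sqrt{389524 + 2504532} = \frac{1}{2} \cdot \frac{1}{3} + \sqrt{2894056} = \frac{1}{6} + 2 \sqrt{723514}$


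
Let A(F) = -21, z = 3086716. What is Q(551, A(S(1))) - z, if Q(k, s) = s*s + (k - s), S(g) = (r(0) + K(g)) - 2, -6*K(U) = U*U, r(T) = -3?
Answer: -3085703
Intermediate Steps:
K(U) = -U²/6 (K(U) = -U*U/6 = -U²/6)
S(g) = -5 - g²/6 (S(g) = (-3 - g²/6) - 2 = -5 - g²/6)
Q(k, s) = k + s² - s (Q(k, s) = s² + (k - s) = k + s² - s)
Q(551, A(S(1))) - z = (551 + (-21)² - 1*(-21)) - 1*3086716 = (551 + 441 + 21) - 3086716 = 1013 - 3086716 = -3085703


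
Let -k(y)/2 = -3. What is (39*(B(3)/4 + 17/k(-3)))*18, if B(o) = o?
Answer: 5031/2 ≈ 2515.5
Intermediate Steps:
k(y) = 6 (k(y) = -2*(-3) = 6)
(39*(B(3)/4 + 17/k(-3)))*18 = (39*(3/4 + 17/6))*18 = (39*(43/12))*18 = (559/4)*18 = 5031/2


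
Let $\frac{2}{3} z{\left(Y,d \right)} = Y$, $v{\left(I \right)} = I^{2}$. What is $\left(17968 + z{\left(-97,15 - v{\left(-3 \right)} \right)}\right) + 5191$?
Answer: $\frac{46027}{2} \approx 23014.0$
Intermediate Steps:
$z{\left(Y,d \right)} = \frac{3 Y}{2}$
$\left(17968 + z{\left(-97,15 - v{\left(-3 \right)} \right)}\right) + 5191 = \left(17968 + \frac{3}{2} \left(-97\right)\right) + 5191 = \left(17968 - \frac{291}{2}\right) + 5191 = \frac{35645}{2} + 5191 = \frac{46027}{2}$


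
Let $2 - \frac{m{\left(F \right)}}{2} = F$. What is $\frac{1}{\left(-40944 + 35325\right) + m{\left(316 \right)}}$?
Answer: $- \frac{1}{6247} \approx -0.00016008$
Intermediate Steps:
$m{\left(F \right)} = 4 - 2 F$
$\frac{1}{\left(-40944 + 35325\right) + m{\left(316 \right)}} = \frac{1}{\left(-40944 + 35325\right) + \left(4 - 632\right)} = \frac{1}{-5619 + \left(4 - 632\right)} = \frac{1}{-5619 - 628} = \frac{1}{-6247} = - \frac{1}{6247}$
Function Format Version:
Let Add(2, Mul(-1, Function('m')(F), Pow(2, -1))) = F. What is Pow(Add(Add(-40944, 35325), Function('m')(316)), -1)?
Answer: Rational(-1, 6247) ≈ -0.00016008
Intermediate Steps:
Function('m')(F) = Add(4, Mul(-2, F))
Pow(Add(Add(-40944, 35325), Function('m')(316)), -1) = Pow(Add(Add(-40944, 35325), Add(4, Mul(-2, 316))), -1) = Pow(Add(-5619, Add(4, -632)), -1) = Pow(Add(-5619, -628), -1) = Pow(-6247, -1) = Rational(-1, 6247)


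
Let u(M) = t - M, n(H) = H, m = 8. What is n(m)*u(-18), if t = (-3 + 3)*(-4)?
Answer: 144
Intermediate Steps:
t = 0 (t = 0*(-4) = 0)
u(M) = -M (u(M) = 0 - M = -M)
n(m)*u(-18) = 8*(-1*(-18)) = 8*18 = 144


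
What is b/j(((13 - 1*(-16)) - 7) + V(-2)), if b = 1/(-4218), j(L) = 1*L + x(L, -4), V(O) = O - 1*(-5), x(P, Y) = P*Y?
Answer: 1/316350 ≈ 3.1611e-6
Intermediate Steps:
V(O) = 5 + O (V(O) = O + 5 = 5 + O)
j(L) = -3*L (j(L) = 1*L + L*(-4) = L - 4*L = -3*L)
b = -1/4218 ≈ -0.00023708
b/j(((13 - 1*(-16)) - 7) + V(-2)) = -(-1/(3*(((13 - 1*(-16)) - 7) + (5 - 2))))/4218 = -(-1/(3*(((13 + 16) - 7) + 3)))/4218 = -(-1/(3*((29 - 7) + 3)))/4218 = -(-1/(3*(22 + 3)))/4218 = -1/(4218*((-3*25))) = -1/4218/(-75) = -1/4218*(-1/75) = 1/316350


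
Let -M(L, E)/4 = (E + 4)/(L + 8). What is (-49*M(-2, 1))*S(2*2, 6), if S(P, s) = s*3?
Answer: 2940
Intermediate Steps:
M(L, E) = -4*(4 + E)/(8 + L) (M(L, E) = -4*(E + 4)/(L + 8) = -4*(4 + E)/(8 + L))
S(P, s) = 3*s
(-49*M(-2, 1))*S(2*2, 6) = (-196*(-4 - 1*1)/(8 - 2))*(3*6) = -196*(-4 - 1)/6*18 = -196*(-5)/6*18 = -49*(-10/3)*18 = (490/3)*18 = 2940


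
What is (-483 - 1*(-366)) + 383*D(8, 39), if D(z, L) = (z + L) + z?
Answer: 20948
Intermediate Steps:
D(z, L) = L + 2*z (D(z, L) = (L + z) + z = L + 2*z)
(-483 - 1*(-366)) + 383*D(8, 39) = (-483 - 1*(-366)) + 383*(39 + 2*8) = (-483 + 366) + 383*(39 + 16) = -117 + 383*55 = -117 + 21065 = 20948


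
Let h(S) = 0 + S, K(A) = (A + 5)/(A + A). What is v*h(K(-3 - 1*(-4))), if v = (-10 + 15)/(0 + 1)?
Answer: 15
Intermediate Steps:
K(A) = (5 + A)/(2*A) (K(A) = (5 + A)/((2*A)) = (5 + A)*(1/(2*A)) = (5 + A)/(2*A))
h(S) = S
v = 5 (v = 5/1 = 5*1 = 5)
v*h(K(-3 - 1*(-4))) = 5*((5 + (-3 - 1*(-4)))/(2*(-3 - 1*(-4)))) = 5*((5 + (-3 + 4))/(2*(-3 + 4))) = 5*((½)*(5 + 1)/1) = 5*((½)*1*6) = 5*3 = 15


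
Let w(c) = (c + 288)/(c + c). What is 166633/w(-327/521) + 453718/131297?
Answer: -4746850329992/6552639379 ≈ -724.42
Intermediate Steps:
w(c) = (288 + c)/(2*c) (w(c) = (288 + c)/((2*c)) = (288 + c)*(1/(2*c)) = (288 + c)/(2*c))
166633/w(-327/521) + 453718/131297 = 166633/(((288 - 327/521)/(2*((-327/521))))) + 453718/131297 = 166633/(((288 - 327*1/521)/(2*((-327*1/521))))) + 453718*(1/131297) = 166633/(((288 - 327/521)/(2*(-327/521)))) + 453718/131297 = 166633/(((1/2)*(-521/327)*(149721/521))) + 453718/131297 = 166633/(-49907/218) + 453718/131297 = 166633*(-218/49907) + 453718/131297 = -36325994/49907 + 453718/131297 = -4746850329992/6552639379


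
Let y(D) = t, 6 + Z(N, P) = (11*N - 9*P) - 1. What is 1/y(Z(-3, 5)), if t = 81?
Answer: 1/81 ≈ 0.012346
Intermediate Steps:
Z(N, P) = -7 - 9*P + 11*N (Z(N, P) = -6 + ((11*N - 9*P) - 1) = -6 + ((-9*P + 11*N) - 1) = -6 + (-1 - 9*P + 11*N) = -7 - 9*P + 11*N)
y(D) = 81
1/y(Z(-3, 5)) = 1/81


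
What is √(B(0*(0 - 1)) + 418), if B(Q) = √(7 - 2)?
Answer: √(418 + √5) ≈ 20.500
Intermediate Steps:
B(Q) = √5
√(B(0*(0 - 1)) + 418) = √(√5 + 418) = √(418 + √5)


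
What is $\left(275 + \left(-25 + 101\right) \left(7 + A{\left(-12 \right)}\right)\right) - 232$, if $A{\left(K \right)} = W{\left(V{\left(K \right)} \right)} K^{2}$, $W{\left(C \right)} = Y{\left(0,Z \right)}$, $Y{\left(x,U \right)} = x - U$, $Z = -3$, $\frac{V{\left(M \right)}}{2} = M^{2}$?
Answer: $33407$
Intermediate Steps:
$V{\left(M \right)} = 2 M^{2}$
$W{\left(C \right)} = 3$ ($W{\left(C \right)} = 0 - -3 = 0 + 3 = 3$)
$A{\left(K \right)} = 3 K^{2}$
$\left(275 + \left(-25 + 101\right) \left(7 + A{\left(-12 \right)}\right)\right) - 232 = \left(275 + \left(-25 + 101\right) \left(7 + 3 \left(-12\right)^{2}\right)\right) - 232 = \left(275 + 76 \left(7 + 3 \cdot 144\right)\right) - 232 = \left(275 + 76 \left(7 + 432\right)\right) - 232 = \left(275 + 76 \cdot 439\right) - 232 = \left(275 + 33364\right) - 232 = 33639 - 232 = 33407$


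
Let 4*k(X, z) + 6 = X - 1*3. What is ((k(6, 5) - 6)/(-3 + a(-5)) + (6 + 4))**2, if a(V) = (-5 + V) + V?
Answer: 6889/64 ≈ 107.64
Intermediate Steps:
k(X, z) = -9/4 + X/4 (k(X, z) = -3/2 + (X - 1*3)/4 = -3/2 + (X - 3)/4 = -3/2 + (-3 + X)/4 = -3/2 + (-3/4 + X/4) = -9/4 + X/4)
a(V) = -5 + 2*V
((k(6, 5) - 6)/(-3 + a(-5)) + (6 + 4))**2 = (((-9/4 + (1/4)*6) - 6)/(-3 + (-5 + 2*(-5))) + (6 + 4))**2 = (((-9/4 + 3/2) - 6)/(-3 + (-5 - 10)) + 10)**2 = ((-3/4 - 6)/(-3 - 15) + 10)**2 = (-27/4/(-18) + 10)**2 = (-27/4*(-1/18) + 10)**2 = (3/8 + 10)**2 = (83/8)**2 = 6889/64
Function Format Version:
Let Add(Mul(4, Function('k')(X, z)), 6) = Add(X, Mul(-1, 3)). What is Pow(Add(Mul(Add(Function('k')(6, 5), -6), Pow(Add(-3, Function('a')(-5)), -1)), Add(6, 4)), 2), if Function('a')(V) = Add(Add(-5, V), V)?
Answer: Rational(6889, 64) ≈ 107.64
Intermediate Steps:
Function('k')(X, z) = Add(Rational(-9, 4), Mul(Rational(1, 4), X)) (Function('k')(X, z) = Add(Rational(-3, 2), Mul(Rational(1, 4), Add(X, Mul(-1, 3)))) = Add(Rational(-3, 2), Mul(Rational(1, 4), Add(X, -3))) = Add(Rational(-3, 2), Mul(Rational(1, 4), Add(-3, X))) = Add(Rational(-3, 2), Add(Rational(-3, 4), Mul(Rational(1, 4), X))) = Add(Rational(-9, 4), Mul(Rational(1, 4), X)))
Function('a')(V) = Add(-5, Mul(2, V))
Pow(Add(Mul(Add(Function('k')(6, 5), -6), Pow(Add(-3, Function('a')(-5)), -1)), Add(6, 4)), 2) = Pow(Add(Mul(Add(Add(Rational(-9, 4), Mul(Rational(1, 4), 6)), -6), Pow(Add(-3, Add(-5, Mul(2, -5))), -1)), Add(6, 4)), 2) = Pow(Add(Mul(Add(Add(Rational(-9, 4), Rational(3, 2)), -6), Pow(Add(-3, Add(-5, -10)), -1)), 10), 2) = Pow(Add(Mul(Add(Rational(-3, 4), -6), Pow(Add(-3, -15), -1)), 10), 2) = Pow(Add(Mul(Rational(-27, 4), Pow(-18, -1)), 10), 2) = Pow(Add(Mul(Rational(-27, 4), Rational(-1, 18)), 10), 2) = Pow(Add(Rational(3, 8), 10), 2) = Pow(Rational(83, 8), 2) = Rational(6889, 64)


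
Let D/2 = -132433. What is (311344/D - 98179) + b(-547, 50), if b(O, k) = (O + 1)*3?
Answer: -13219220433/132433 ≈ -99818.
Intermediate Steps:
D = -264866 (D = 2*(-132433) = -264866)
b(O, k) = 3 + 3*O (b(O, k) = (1 + O)*3 = 3 + 3*O)
(311344/D - 98179) + b(-547, 50) = (311344/(-264866) - 98179) + (3 + 3*(-547)) = (311344*(-1/264866) - 98179) + (3 - 1641) = (-155672/132433 - 98179) - 1638 = -13002295179/132433 - 1638 = -13219220433/132433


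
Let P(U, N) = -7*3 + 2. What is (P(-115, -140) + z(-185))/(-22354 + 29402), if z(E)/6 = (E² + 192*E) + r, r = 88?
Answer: -7261/7048 ≈ -1.0302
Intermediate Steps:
P(U, N) = -19 (P(U, N) = -21 + 2 = -19)
z(E) = 528 + 6*E² + 1152*E (z(E) = 6*((E² + 192*E) + 88) = 6*(88 + E² + 192*E) = 528 + 6*E² + 1152*E)
(P(-115, -140) + z(-185))/(-22354 + 29402) = (-19 + (528 + 6*(-185)² + 1152*(-185)))/(-22354 + 29402) = (-19 + (528 + 6*34225 - 213120))/7048 = (-19 + (528 + 205350 - 213120))*(1/7048) = (-19 - 7242)*(1/7048) = -7261*1/7048 = -7261/7048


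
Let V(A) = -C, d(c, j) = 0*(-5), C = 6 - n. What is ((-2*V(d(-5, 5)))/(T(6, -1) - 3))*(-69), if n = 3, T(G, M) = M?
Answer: 207/2 ≈ 103.50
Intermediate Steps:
C = 3 (C = 6 - 1*3 = 6 - 3 = 3)
d(c, j) = 0
V(A) = -3 (V(A) = -1*3 = -3)
((-2*V(d(-5, 5)))/(T(6, -1) - 3))*(-69) = ((-2*(-3))/(-1 - 3))*(-69) = (6/(-4))*(-69) = (6*(-1/4))*(-69) = -3/2*(-69) = 207/2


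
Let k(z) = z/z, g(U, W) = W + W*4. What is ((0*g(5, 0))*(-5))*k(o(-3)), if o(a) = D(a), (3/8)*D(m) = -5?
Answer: 0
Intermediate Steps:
D(m) = -40/3 (D(m) = (8/3)*(-5) = -40/3)
g(U, W) = 5*W (g(U, W) = W + 4*W = 5*W)
o(a) = -40/3
k(z) = 1
((0*g(5, 0))*(-5))*k(o(-3)) = ((0*(5*0))*(-5))*1 = ((0*0)*(-5))*1 = (0*(-5))*1 = 0*1 = 0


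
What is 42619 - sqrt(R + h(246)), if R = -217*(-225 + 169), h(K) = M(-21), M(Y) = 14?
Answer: 42619 - sqrt(12166) ≈ 42509.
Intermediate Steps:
h(K) = 14
R = 12152 (R = -217*(-56) = 12152)
42619 - sqrt(R + h(246)) = 42619 - sqrt(12152 + 14) = 42619 - sqrt(12166)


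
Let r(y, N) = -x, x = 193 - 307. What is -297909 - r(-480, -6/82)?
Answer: -298023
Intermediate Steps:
x = -114
r(y, N) = 114 (r(y, N) = -1*(-114) = 114)
-297909 - r(-480, -6/82) = -297909 - 1*114 = -297909 - 114 = -298023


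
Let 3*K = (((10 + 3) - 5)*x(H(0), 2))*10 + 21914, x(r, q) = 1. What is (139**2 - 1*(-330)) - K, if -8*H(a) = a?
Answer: 36959/3 ≈ 12320.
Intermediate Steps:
H(a) = -a/8
K = 21994/3 (K = ((((10 + 3) - 5)*1)*10 + 21914)/3 = (((13 - 5)*1)*10 + 21914)/3 = ((8*1)*10 + 21914)/3 = (8*10 + 21914)/3 = (80 + 21914)/3 = (1/3)*21994 = 21994/3 ≈ 7331.3)
(139**2 - 1*(-330)) - K = (139**2 - 1*(-330)) - 1*21994/3 = (19321 + 330) - 21994/3 = 19651 - 21994/3 = 36959/3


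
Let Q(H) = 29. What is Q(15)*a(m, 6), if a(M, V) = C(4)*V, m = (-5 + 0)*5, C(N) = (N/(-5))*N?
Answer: -2784/5 ≈ -556.80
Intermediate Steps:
C(N) = -N²/5 (C(N) = (N*(-⅕))*N = (-N/5)*N = -N²/5)
m = -25 (m = -5*5 = -25)
a(M, V) = -16*V/5 (a(M, V) = (-⅕*4²)*V = (-⅕*16)*V = -16*V/5)
Q(15)*a(m, 6) = 29*(-16/5*6) = 29*(-96/5) = -2784/5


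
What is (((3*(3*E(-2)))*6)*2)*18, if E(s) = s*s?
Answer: 7776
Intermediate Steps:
E(s) = s²
(((3*(3*E(-2)))*6)*2)*18 = (((3*(3*(-2)²))*6)*2)*18 = (((3*(3*4))*6)*2)*18 = (((3*12)*6)*2)*18 = ((36*6)*2)*18 = (216*2)*18 = 432*18 = 7776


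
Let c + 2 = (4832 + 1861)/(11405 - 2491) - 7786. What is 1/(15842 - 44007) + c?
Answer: -1955088664849/251062810 ≈ -7787.3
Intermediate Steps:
c = -69415539/8914 (c = -2 + ((4832 + 1861)/(11405 - 2491) - 7786) = -2 + (6693/8914 - 7786) = -2 - 69397711/8914 = -69415539/8914 ≈ -7787.3)
1/(15842 - 44007) + c = 1/(15842 - 44007) - 69415539/8914 = 1/(-28165) - 69415539/8914 = -1/28165 - 69415539/8914 = -1955088664849/251062810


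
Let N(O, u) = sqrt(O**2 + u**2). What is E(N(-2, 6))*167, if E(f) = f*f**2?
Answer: 13360*sqrt(10) ≈ 42248.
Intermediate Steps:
E(f) = f**3
E(N(-2, 6))*167 = (sqrt((-2)**2 + 6**2))**3*167 = (sqrt(4 + 36))**3*167 = (sqrt(40))**3*167 = (2*sqrt(10))**3*167 = (80*sqrt(10))*167 = 13360*sqrt(10)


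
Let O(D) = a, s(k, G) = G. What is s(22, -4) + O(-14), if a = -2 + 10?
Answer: 4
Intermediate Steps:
a = 8
O(D) = 8
s(22, -4) + O(-14) = -4 + 8 = 4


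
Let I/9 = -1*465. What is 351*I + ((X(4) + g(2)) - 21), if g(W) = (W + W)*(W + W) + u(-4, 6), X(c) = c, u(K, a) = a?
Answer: -1468930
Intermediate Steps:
I = -4185 (I = 9*(-1*465) = 9*(-465) = -4185)
g(W) = 6 + 4*W² (g(W) = (W + W)*(W + W) + 6 = (2*W)*(2*W) + 6 = 4*W² + 6 = 6 + 4*W²)
351*I + ((X(4) + g(2)) - 21) = 351*(-4185) + ((4 + (6 + 4*2²)) - 21) = -1468935 + ((4 + (6 + 4*4)) - 21) = -1468935 + ((4 + (6 + 16)) - 21) = -1468935 + ((4 + 22) - 21) = -1468935 + (26 - 21) = -1468935 + 5 = -1468930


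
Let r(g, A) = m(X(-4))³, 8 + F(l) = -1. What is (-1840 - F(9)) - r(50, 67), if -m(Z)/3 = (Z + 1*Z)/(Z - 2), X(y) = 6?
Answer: -1102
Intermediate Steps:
F(l) = -9 (F(l) = -8 - 1 = -9)
m(Z) = -6*Z/(-2 + Z) (m(Z) = -3*(Z + 1*Z)/(Z - 2) = -3*(Z + Z)/(-2 + Z) = -3*2*Z/(-2 + Z) = -6*Z/(-2 + Z))
r(g, A) = -729 (r(g, A) = (-6*6/(-2 + 6))³ = (-6*6/4)³ = (-6*6*¼)³ = (-9)³ = -729)
(-1840 - F(9)) - r(50, 67) = (-1840 - 1*(-9)) - 1*(-729) = (-1840 + 9) + 729 = -1831 + 729 = -1102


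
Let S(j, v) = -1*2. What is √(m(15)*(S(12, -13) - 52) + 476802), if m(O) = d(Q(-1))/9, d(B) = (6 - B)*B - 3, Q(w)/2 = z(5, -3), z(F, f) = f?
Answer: 18*√1473 ≈ 690.83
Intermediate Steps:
Q(w) = -6 (Q(w) = 2*(-3) = -6)
S(j, v) = -2
d(B) = -3 + B*(6 - B) (d(B) = B*(6 - B) - 3 = -3 + B*(6 - B))
m(O) = -25/3 (m(O) = (-3 - 1*(-6)² + 6*(-6))/9 = (-3 - 1*36 - 36)*(⅑) = (-3 - 36 - 36)*(⅑) = -75*⅑ = -25/3)
√(m(15)*(S(12, -13) - 52) + 476802) = √(-25*(-2 - 52)/3 + 476802) = √(-25/3*(-54) + 476802) = √(450 + 476802) = √477252 = 18*√1473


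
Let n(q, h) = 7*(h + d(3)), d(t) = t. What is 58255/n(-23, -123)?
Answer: -11651/168 ≈ -69.351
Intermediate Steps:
n(q, h) = 21 + 7*h (n(q, h) = 7*(h + 3) = 7*(3 + h) = 21 + 7*h)
58255/n(-23, -123) = 58255/(21 + 7*(-123)) = 58255/(21 - 861) = 58255/(-840) = 58255*(-1/840) = -11651/168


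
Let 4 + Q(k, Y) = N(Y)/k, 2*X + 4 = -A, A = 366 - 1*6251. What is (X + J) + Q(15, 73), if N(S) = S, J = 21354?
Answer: 728861/30 ≈ 24295.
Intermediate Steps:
A = -5885 (A = 366 - 6251 = -5885)
X = 5881/2 (X = -2 + (-1*(-5885))/2 = -2 + (½)*5885 = -2 + 5885/2 = 5881/2 ≈ 2940.5)
Q(k, Y) = -4 + Y/k
(X + J) + Q(15, 73) = (5881/2 + 21354) + (-4 + 73/15) = 48589/2 + (-4 + 73*(1/15)) = 48589/2 + (-4 + 73/15) = 48589/2 + 13/15 = 728861/30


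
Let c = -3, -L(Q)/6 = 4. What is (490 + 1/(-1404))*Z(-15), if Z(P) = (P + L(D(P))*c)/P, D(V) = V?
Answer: -13071221/7020 ≈ -1862.0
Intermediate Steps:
L(Q) = -24 (L(Q) = -6*4 = -24)
Z(P) = (72 + P)/P (Z(P) = (P - 24*(-3))/P = (P + 72)/P = (72 + P)/P)
(490 + 1/(-1404))*Z(-15) = (490 + 1/(-1404))*((72 - 15)/(-15)) = (490 - 1/1404)*(-1/15*57) = (687959/1404)*(-19/5) = -13071221/7020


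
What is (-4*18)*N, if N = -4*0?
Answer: 0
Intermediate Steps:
N = 0
(-4*18)*N = -4*18*0 = -72*0 = 0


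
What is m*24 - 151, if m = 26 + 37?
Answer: 1361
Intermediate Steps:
m = 63
m*24 - 151 = 63*24 - 151 = 1512 - 151 = 1361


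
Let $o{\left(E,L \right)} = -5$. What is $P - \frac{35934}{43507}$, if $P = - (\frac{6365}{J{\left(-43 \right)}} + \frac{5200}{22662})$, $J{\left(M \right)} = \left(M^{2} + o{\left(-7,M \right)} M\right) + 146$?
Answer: $- \frac{857527329509}{217896195114} \approx -3.9355$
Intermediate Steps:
$J{\left(M \right)} = 146 + M^{2} - 5 M$ ($J{\left(M \right)} = \left(M^{2} - 5 M\right) + 146 = 146 + M^{2} - 5 M$)
$P = - \frac{15573563}{5008302}$ ($P = - (\frac{6365}{146 + \left(-43\right)^{2} - -215} + \frac{5200}{22662}) = - (\frac{6365}{146 + 1849 + 215} + 5200 \cdot \frac{1}{22662}) = - (\frac{6365}{2210} + \frac{2600}{11331}) = - (6365 \cdot \frac{1}{2210} + \frac{2600}{11331}) = - (\frac{1273}{442} + \frac{2600}{11331}) = \left(-1\right) \frac{15573563}{5008302} = - \frac{15573563}{5008302} \approx -3.1096$)
$P - \frac{35934}{43507} = - \frac{15573563}{5008302} - \frac{35934}{43507} = - \frac{857527329509}{217896195114}$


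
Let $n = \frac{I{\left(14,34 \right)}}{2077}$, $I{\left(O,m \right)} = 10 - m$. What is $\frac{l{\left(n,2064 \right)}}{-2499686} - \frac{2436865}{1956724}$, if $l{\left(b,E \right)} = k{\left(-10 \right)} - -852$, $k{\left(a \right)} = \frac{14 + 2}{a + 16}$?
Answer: $- \frac{1305657786679}{1048113340428} \approx -1.2457$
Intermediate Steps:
$k{\left(a \right)} = \frac{16}{16 + a}$
$n = - \frac{24}{2077}$ ($n = \frac{10 - 34}{2077} = \left(10 - 34\right) \frac{1}{2077} = \left(-24\right) \frac{1}{2077} = - \frac{24}{2077} \approx -0.011555$)
$l{\left(b,E \right)} = \frac{2564}{3}$ ($l{\left(b,E \right)} = \frac{16}{16 - 10} - -852 = \frac{16}{6} + 852 = 16 \cdot \frac{1}{6} + 852 = \frac{8}{3} + 852 = \frac{2564}{3}$)
$\frac{l{\left(n,2064 \right)}}{-2499686} - \frac{2436865}{1956724} = \frac{2564}{3 \left(-2499686\right)} - \frac{2436865}{1956724} = \frac{2564}{3} \left(- \frac{1}{2499686}\right) - \frac{2436865}{1956724} = - \frac{1282}{3749529} - \frac{2436865}{1956724} = - \frac{1305657786679}{1048113340428}$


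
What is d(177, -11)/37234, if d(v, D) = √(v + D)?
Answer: √166/37234 ≈ 0.00034603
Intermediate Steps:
d(v, D) = √(D + v)
d(177, -11)/37234 = √(-11 + 177)/37234 = √166*(1/37234) = √166/37234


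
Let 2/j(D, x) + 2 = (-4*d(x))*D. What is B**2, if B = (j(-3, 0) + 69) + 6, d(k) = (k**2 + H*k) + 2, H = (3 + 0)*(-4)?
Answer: 682276/121 ≈ 5638.6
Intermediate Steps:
H = -12 (H = 3*(-4) = -12)
d(k) = 2 + k**2 - 12*k (d(k) = (k**2 - 12*k) + 2 = 2 + k**2 - 12*k)
j(D, x) = 2/(-2 + D*(-8 - 4*x**2 + 48*x)) (j(D, x) = 2/(-2 + (-4*(2 + x**2 - 12*x))*D) = 2/(-2 + (-8 - 4*x**2 + 48*x)*D) = 2/(-2 + D*(-8 - 4*x**2 + 48*x)))
B = 826/11 (B = (-1/(1 + 2*(-3)*(2 + 0**2 - 12*0)) + 69) + 6 = (-1/(1 + 2*(-3)*(2 + 0 + 0)) + 69) + 6 = (-1/(1 + 2*(-3)*2) + 69) + 6 = (-1/(1 - 12) + 69) + 6 = (-1/(-11) + 69) + 6 = (-1*(-1/11) + 69) + 6 = (1/11 + 69) + 6 = 760/11 + 6 = 826/11 ≈ 75.091)
B**2 = (826/11)**2 = 682276/121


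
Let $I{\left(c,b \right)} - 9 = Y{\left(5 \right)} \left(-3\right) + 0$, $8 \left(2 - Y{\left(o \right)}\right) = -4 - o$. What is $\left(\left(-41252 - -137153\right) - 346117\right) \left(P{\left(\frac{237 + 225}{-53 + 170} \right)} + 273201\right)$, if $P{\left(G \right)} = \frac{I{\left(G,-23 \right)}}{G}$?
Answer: $- \frac{10527322598655}{154} \approx -6.8359 \cdot 10^{10}$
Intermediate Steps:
$Y{\left(o \right)} = \frac{5}{2} + \frac{o}{8}$ ($Y{\left(o \right)} = 2 - \frac{-4 - o}{8} = 2 + \left(\frac{1}{2} + \frac{o}{8}\right) = \frac{5}{2} + \frac{o}{8}$)
$I{\left(c,b \right)} = - \frac{3}{8}$ ($I{\left(c,b \right)} = 9 + \left(\left(\frac{5}{2} + \frac{1}{8} \cdot 5\right) \left(-3\right) + 0\right) = 9 + \left(\left(\frac{5}{2} + \frac{5}{8}\right) \left(-3\right) + 0\right) = 9 + \left(\frac{25}{8} \left(-3\right) + 0\right) = 9 + \left(- \frac{75}{8} + 0\right) = 9 - \frac{75}{8} = - \frac{3}{8}$)
$P{\left(G \right)} = - \frac{3}{8 G}$
$\left(\left(-41252 - -137153\right) - 346117\right) \left(P{\left(\frac{237 + 225}{-53 + 170} \right)} + 273201\right) = \left(\left(-41252 - -137153\right) - 346117\right) \left(- \frac{3}{8 \frac{237 + 225}{-53 + 170}} + 273201\right) = \left(\left(-41252 + 137153\right) - 346117\right) \left(- \frac{3}{8 \cdot \frac{462}{117}} + 273201\right) = \left(95901 - 346117\right) \left(- \frac{3}{8 \cdot 462 \cdot \frac{1}{117}} + 273201\right) = - 250216 \left(- \frac{3}{8 \cdot \frac{154}{39}} + 273201\right) = - 250216 \left(\left(- \frac{3}{8}\right) \frac{39}{154} + 273201\right) = - 250216 \left(- \frac{117}{1232} + 273201\right) = \left(-250216\right) \frac{336583515}{1232} = - \frac{10527322598655}{154}$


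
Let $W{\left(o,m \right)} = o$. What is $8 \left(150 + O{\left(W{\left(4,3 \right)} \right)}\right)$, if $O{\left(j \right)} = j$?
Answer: $1232$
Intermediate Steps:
$8 \left(150 + O{\left(W{\left(4,3 \right)} \right)}\right) = 8 \left(150 + 4\right) = 8 \cdot 154 = 1232$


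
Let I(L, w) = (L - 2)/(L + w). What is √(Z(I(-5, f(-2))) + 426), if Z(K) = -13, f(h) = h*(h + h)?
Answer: √413 ≈ 20.322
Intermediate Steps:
f(h) = 2*h² (f(h) = h*(2*h) = 2*h²)
I(L, w) = (-2 + L)/(L + w)
√(Z(I(-5, f(-2))) + 426) = √(-13 + 426) = √413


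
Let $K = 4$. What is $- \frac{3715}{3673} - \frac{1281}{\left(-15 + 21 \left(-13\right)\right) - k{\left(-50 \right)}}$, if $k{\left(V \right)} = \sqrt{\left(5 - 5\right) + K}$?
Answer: $\frac{3627763}{1065170} \approx 3.4058$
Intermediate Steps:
$k{\left(V \right)} = 2$ ($k{\left(V \right)} = \sqrt{\left(5 - 5\right) + 4} = \sqrt{0 + 4} = \sqrt{4} = 2$)
$- \frac{3715}{3673} - \frac{1281}{\left(-15 + 21 \left(-13\right)\right) - k{\left(-50 \right)}} = - \frac{3715}{3673} - \frac{1281}{\left(-15 + 21 \left(-13\right)\right) - 2} = \left(-3715\right) \frac{1}{3673} - \frac{1281}{\left(-15 - 273\right) - 2} = - \frac{3715}{3673} - \frac{1281}{-288 - 2} = - \frac{3715}{3673} - \frac{1281}{-290} = - \frac{3715}{3673} - - \frac{1281}{290} = - \frac{3715}{3673} + \frac{1281}{290} = \frac{3627763}{1065170}$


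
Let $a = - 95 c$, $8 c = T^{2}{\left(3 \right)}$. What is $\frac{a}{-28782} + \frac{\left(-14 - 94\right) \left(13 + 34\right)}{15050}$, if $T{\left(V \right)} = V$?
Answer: $- \frac{64217317}{192519600} \approx -0.33356$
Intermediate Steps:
$c = \frac{9}{8}$ ($c = \frac{3^{2}}{8} = \frac{1}{8} \cdot 9 = \frac{9}{8} \approx 1.125$)
$a = - \frac{855}{8}$ ($a = \left(-95\right) \frac{9}{8} = - \frac{855}{8} \approx -106.88$)
$\frac{a}{-28782} + \frac{\left(-14 - 94\right) \left(13 + 34\right)}{15050} = - \frac{855}{8 \left(-28782\right)} + \frac{\left(-14 - 94\right) \left(13 + 34\right)}{15050} = \left(- \frac{855}{8}\right) \left(- \frac{1}{28782}\right) + \left(-108\right) 47 \cdot \frac{1}{15050} = \frac{95}{25584} - \frac{2538}{7525} = - \frac{64217317}{192519600}$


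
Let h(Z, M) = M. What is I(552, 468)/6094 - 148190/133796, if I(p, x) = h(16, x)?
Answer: -210113333/203838206 ≈ -1.0308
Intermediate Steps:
I(p, x) = x
I(552, 468)/6094 - 148190/133796 = 468/6094 - 148190/133796 = 468*(1/6094) - 148190*1/133796 = 234/3047 - 74095/66898 = -210113333/203838206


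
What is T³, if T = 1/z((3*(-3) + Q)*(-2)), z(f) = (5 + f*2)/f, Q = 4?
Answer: 8/125 ≈ 0.064000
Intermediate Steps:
z(f) = (5 + 2*f)/f
T = ⅖ (T = 1/(2 + 5/(((3*(-3) + 4)*(-2)))) = 1/(2 + 5/(((-9 + 4)*(-2)))) = 1/(2 + 5/((-5*(-2)))) = 1/(2 + 5/10) = 1/(2 + 5*(⅒)) = 1/(2 + ½) = 1/(5/2) = ⅖ ≈ 0.40000)
T³ = (⅖)³ = 8/125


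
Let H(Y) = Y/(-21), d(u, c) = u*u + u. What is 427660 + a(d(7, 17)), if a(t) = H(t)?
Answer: 1282972/3 ≈ 4.2766e+5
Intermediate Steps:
d(u, c) = u + u² (d(u, c) = u² + u = u + u²)
H(Y) = -Y/21 (H(Y) = Y*(-1/21) = -Y/21)
a(t) = -t/21
427660 + a(d(7, 17)) = 427660 - (1 + 7)/3 = 427660 - 8/3 = 1282972/3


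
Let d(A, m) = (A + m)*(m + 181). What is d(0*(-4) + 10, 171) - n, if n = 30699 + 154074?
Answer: -121061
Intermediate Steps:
d(A, m) = (181 + m)*(A + m) (d(A, m) = (A + m)*(181 + m) = (181 + m)*(A + m))
n = 184773
d(0*(-4) + 10, 171) - n = (171² + 181*(0*(-4) + 10) + 181*171 + (0*(-4) + 10)*171) - 1*184773 = (29241 + 181*(0 + 10) + 30951 + (0 + 10)*171) - 184773 = (29241 + 181*10 + 30951 + 10*171) - 184773 = (29241 + 1810 + 30951 + 1710) - 184773 = 63712 - 184773 = -121061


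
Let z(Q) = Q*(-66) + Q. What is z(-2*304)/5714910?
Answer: 3952/571491 ≈ 0.0069152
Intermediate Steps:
z(Q) = -65*Q (z(Q) = -66*Q + Q = -65*Q)
z(-2*304)/5714910 = -(-130)*304/5714910 = -65*(-608)*(1/5714910) = 39520*(1/5714910) = 3952/571491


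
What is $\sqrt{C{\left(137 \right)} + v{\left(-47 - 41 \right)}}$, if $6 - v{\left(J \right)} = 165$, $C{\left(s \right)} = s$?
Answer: $i \sqrt{22} \approx 4.6904 i$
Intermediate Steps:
$v{\left(J \right)} = -159$ ($v{\left(J \right)} = 6 - 165 = -159$)
$\sqrt{C{\left(137 \right)} + v{\left(-47 - 41 \right)}} = \sqrt{137 - 159} = \sqrt{-22} = i \sqrt{22}$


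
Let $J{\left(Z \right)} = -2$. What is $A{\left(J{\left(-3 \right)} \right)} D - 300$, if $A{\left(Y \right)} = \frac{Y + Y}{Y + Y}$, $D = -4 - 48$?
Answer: $-352$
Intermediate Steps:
$D = -52$ ($D = -4 - 48 = -52$)
$A{\left(Y \right)} = 1$ ($A{\left(Y \right)} = \frac{2 Y}{2 Y} = 2 Y \frac{1}{2 Y} = 1$)
$A{\left(J{\left(-3 \right)} \right)} D - 300 = 1 \left(-52\right) - 300 = -52 - 300 = -352$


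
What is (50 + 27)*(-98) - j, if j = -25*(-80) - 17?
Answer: -9529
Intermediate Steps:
j = 1983 (j = 2000 - 17 = 1983)
(50 + 27)*(-98) - j = (50 + 27)*(-98) - 1*1983 = 77*(-98) - 1983 = -7546 - 1983 = -9529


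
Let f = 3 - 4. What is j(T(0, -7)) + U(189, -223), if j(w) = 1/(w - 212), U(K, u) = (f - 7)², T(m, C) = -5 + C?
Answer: 14335/224 ≈ 63.996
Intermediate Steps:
f = -1
U(K, u) = 64 (U(K, u) = (-1 - 7)² = (-8)² = 64)
j(w) = 1/(-212 + w)
j(T(0, -7)) + U(189, -223) = 1/(-212 + (-5 - 7)) + 64 = 1/(-212 - 12) + 64 = 1/(-224) + 64 = -1/224 + 64 = 14335/224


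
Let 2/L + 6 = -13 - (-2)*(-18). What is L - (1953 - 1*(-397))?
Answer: -129252/55 ≈ -2350.0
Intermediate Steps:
L = -2/55 (L = 2/(-6 + (-13 - (-2)*(-18))) = 2/(-6 + (-13 - 2*18)) = 2/(-6 + (-13 - 36)) = 2/(-6 - 49) = 2/(-55) = 2*(-1/55) = -2/55 ≈ -0.036364)
L - (1953 - 1*(-397)) = -2/55 - (1953 - 1*(-397)) = -2/55 - (1953 + 397) = -2/55 - 1*2350 = -2/55 - 2350 = -129252/55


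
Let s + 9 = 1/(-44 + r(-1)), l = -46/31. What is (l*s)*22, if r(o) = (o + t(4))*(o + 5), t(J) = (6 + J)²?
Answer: 72841/248 ≈ 293.71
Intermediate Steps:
r(o) = (5 + o)*(100 + o) (r(o) = (o + (6 + 4)²)*(o + 5) = (o + 10²)*(5 + o) = (o + 100)*(5 + o) = (100 + o)*(5 + o) = (5 + o)*(100 + o))
l = -46/31 (l = -46*1/31 = -46/31 ≈ -1.4839)
s = -3167/352 (s = -9 + 1/(-44 + (500 + (-1)² + 105*(-1))) = -9 + 1/(-44 + (500 + 1 - 105)) = -9 + 1/(-44 + 396) = -9 + 1/352 = -3167/352 ≈ -8.9972)
(l*s)*22 = -46/31*(-3167/352)*22 = (72841/5456)*22 = 72841/248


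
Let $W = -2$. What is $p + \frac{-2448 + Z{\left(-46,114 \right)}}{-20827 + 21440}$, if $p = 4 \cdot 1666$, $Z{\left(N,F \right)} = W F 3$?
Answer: $\frac{4081900}{613} \approx 6658.9$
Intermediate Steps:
$Z{\left(N,F \right)} = - 6 F$ ($Z{\left(N,F \right)} = - 2 F 3 = - 6 F$)
$p = 6664$
$p + \frac{-2448 + Z{\left(-46,114 \right)}}{-20827 + 21440} = 6664 + \frac{-2448 - 684}{-20827 + 21440} = 6664 + \frac{-2448 - 684}{613} = 6664 - \frac{3132}{613} = \frac{4081900}{613}$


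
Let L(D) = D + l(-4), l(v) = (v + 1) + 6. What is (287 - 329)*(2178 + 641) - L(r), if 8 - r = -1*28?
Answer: -118437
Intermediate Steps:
r = 36 (r = 8 - (-1)*28 = 8 - 1*(-28) = 8 + 28 = 36)
l(v) = 7 + v (l(v) = (1 + v) + 6 = 7 + v)
L(D) = 3 + D (L(D) = D + (7 - 4) = D + 3 = 3 + D)
(287 - 329)*(2178 + 641) - L(r) = (287 - 329)*(2178 + 641) - (3 + 36) = -42*2819 - 1*39 = -118398 - 39 = -118437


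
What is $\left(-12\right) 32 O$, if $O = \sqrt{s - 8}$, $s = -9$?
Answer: $- 384 i \sqrt{17} \approx - 1583.3 i$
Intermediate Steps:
$O = i \sqrt{17}$ ($O = \sqrt{-9 - 8} = \sqrt{-17} = i \sqrt{17} \approx 4.1231 i$)
$\left(-12\right) 32 O = \left(-12\right) 32 i \sqrt{17} = - 384 i \sqrt{17}$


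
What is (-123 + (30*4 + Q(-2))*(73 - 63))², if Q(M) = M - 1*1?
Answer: 1096209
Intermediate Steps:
Q(M) = -1 + M (Q(M) = M - 1 = -1 + M)
(-123 + (30*4 + Q(-2))*(73 - 63))² = (-123 + (30*4 + (-1 - 2))*(73 - 63))² = (-123 + (120 - 3)*10)² = (-123 + 117*10)² = (-123 + 1170)² = 1047² = 1096209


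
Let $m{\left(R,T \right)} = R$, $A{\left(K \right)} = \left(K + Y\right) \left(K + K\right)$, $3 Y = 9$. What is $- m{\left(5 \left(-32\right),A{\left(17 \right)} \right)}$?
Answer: $160$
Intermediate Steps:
$Y = 3$ ($Y = \frac{1}{3} \cdot 9 = 3$)
$A{\left(K \right)} = 2 K \left(3 + K\right)$ ($A{\left(K \right)} = \left(K + 3\right) \left(K + K\right) = \left(3 + K\right) 2 K = 2 K \left(3 + K\right)$)
$- m{\left(5 \left(-32\right),A{\left(17 \right)} \right)} = - 5 \left(-32\right) = \left(-1\right) \left(-160\right) = 160$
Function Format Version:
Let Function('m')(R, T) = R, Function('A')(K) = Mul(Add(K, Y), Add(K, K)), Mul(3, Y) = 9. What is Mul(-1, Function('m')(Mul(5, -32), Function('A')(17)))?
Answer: 160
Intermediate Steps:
Y = 3 (Y = Mul(Rational(1, 3), 9) = 3)
Function('A')(K) = Mul(2, K, Add(3, K)) (Function('A')(K) = Mul(Add(K, 3), Add(K, K)) = Mul(Add(3, K), Mul(2, K)) = Mul(2, K, Add(3, K)))
Mul(-1, Function('m')(Mul(5, -32), Function('A')(17))) = Mul(-1, Mul(5, -32)) = Mul(-1, -160) = 160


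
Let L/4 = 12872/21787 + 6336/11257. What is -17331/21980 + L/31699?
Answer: -134712871479919451/170880831825821180 ≈ -0.78834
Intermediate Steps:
L = 1131770144/245256259 (L = 4*(12872/21787 + 6336/11257) = 4*(282942536/245256259) = 1131770144/245256259 ≈ 4.6146)
-17331/21980 + L/31699 = -17331/21980 + (1131770144/245256259)/31699 = -17331*1/21980 + (1131770144/245256259)*(1/31699) = -17331/21980 + 1131770144/7774378154041 = -134712871479919451/170880831825821180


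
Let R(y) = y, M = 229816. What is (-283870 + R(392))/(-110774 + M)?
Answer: -141739/59521 ≈ -2.3813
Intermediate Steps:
(-283870 + R(392))/(-110774 + M) = (-283870 + 392)/(-110774 + 229816) = -283478/119042 = -283478*1/119042 = -141739/59521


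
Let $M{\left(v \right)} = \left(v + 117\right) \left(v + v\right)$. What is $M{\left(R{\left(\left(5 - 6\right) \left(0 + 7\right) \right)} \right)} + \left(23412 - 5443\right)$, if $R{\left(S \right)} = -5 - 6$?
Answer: $15637$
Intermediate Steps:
$R{\left(S \right)} = -11$ ($R{\left(S \right)} = -5 - 6 = -11$)
$M{\left(v \right)} = 2 v \left(117 + v\right)$ ($M{\left(v \right)} = \left(117 + v\right) 2 v = 2 v \left(117 + v\right)$)
$M{\left(R{\left(\left(5 - 6\right) \left(0 + 7\right) \right)} \right)} + \left(23412 - 5443\right) = 2 \left(-11\right) \left(117 - 11\right) + \left(23412 - 5443\right) = 2 \left(-11\right) 106 + \left(23412 - 5443\right) = -2332 + 17969 = 15637$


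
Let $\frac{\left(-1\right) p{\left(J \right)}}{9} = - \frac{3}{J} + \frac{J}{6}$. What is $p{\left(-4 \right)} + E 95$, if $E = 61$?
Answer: $\frac{23177}{4} \approx 5794.3$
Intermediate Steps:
$p{\left(J \right)} = \frac{27}{J} - \frac{3 J}{2}$ ($p{\left(J \right)} = - 9 \left(- \frac{3}{J} + \frac{J}{6}\right) = \frac{27}{J} - \frac{3 J}{2}$)
$p{\left(-4 \right)} + E 95 = \left(\frac{27}{-4} - -6\right) + 61 \cdot 95 = \left(27 \left(- \frac{1}{4}\right) + 6\right) + 5795 = \left(- \frac{27}{4} + 6\right) + 5795 = - \frac{3}{4} + 5795 = \frac{23177}{4}$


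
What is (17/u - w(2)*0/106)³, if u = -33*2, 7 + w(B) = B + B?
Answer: -4913/287496 ≈ -0.017089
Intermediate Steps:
w(B) = -7 + 2*B (w(B) = -7 + (B + B) = -7 + 2*B)
u = -66
(17/u - w(2)*0/106)³ = (17/(-66) - (-7 + 2*2)*0/106)³ = (17*(-1/66) - (-7 + 4)*0*(1/106))³ = (-17/66 - (-3)*0*(1/106))³ = (-17/66 - 1*0*(1/106))³ = (-17/66 + 0*(1/106))³ = (-17/66 + 0)³ = (-17/66)³ = -4913/287496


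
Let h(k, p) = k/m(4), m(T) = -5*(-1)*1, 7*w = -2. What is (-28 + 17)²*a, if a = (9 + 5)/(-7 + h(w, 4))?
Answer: -59290/247 ≈ -240.04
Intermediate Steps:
w = -2/7 (w = (⅐)*(-2) = -2/7 ≈ -0.28571)
m(T) = 5 (m(T) = 5*1 = 5)
h(k, p) = k/5
a = -490/247 (a = (9 + 5)/(-7 + (⅕)*(-2/7)) = 14/(-7 - 2/35) = 14/(-247/35) = 14*(-35/247) = -490/247 ≈ -1.9838)
(-28 + 17)²*a = (-28 + 17)²*(-490/247) = (-11)²*(-490/247) = 121*(-490/247) = -59290/247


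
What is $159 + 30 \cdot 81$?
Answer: $2589$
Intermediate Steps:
$159 + 30 \cdot 81 = 159 + 2430 = 2589$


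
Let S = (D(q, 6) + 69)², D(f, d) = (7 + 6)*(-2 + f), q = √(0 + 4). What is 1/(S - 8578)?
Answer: -1/3817 ≈ -0.00026199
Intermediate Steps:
q = 2 (q = √4 = 2)
D(f, d) = -26 + 13*f (D(f, d) = 13*(-2 + f) = -26 + 13*f)
S = 4761 (S = ((-26 + 13*2) + 69)² = ((-26 + 26) + 69)² = (0 + 69)² = 69² = 4761)
1/(S - 8578) = 1/(4761 - 8578) = 1/(-3817) = -1/3817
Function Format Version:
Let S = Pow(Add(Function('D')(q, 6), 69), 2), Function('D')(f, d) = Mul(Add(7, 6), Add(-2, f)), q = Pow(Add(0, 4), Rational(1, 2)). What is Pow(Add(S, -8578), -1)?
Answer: Rational(-1, 3817) ≈ -0.00026199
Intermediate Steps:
q = 2 (q = Pow(4, Rational(1, 2)) = 2)
Function('D')(f, d) = Add(-26, Mul(13, f)) (Function('D')(f, d) = Mul(13, Add(-2, f)) = Add(-26, Mul(13, f)))
S = 4761 (S = Pow(Add(Add(-26, Mul(13, 2)), 69), 2) = Pow(Add(Add(-26, 26), 69), 2) = Pow(Add(0, 69), 2) = Pow(69, 2) = 4761)
Pow(Add(S, -8578), -1) = Pow(Add(4761, -8578), -1) = Pow(-3817, -1) = Rational(-1, 3817)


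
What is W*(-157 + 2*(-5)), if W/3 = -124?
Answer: 62124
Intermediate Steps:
W = -372 (W = 3*(-124) = -372)
W*(-157 + 2*(-5)) = -372*(-157 + 2*(-5)) = -372*(-157 - 10) = -372*(-167) = 62124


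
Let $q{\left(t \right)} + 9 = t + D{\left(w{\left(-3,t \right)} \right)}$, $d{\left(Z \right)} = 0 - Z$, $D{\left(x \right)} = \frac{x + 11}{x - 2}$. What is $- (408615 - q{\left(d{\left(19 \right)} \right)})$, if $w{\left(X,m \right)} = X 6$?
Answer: $- \frac{8172853}{20} \approx -4.0864 \cdot 10^{5}$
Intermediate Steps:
$w{\left(X,m \right)} = 6 X$
$D{\left(x \right)} = \frac{11 + x}{-2 + x}$
$d{\left(Z \right)} = - Z$
$q{\left(t \right)} = - \frac{173}{20} + t$ ($q{\left(t \right)} = -9 + \left(t + \frac{11 + 6 \left(-3\right)}{-2 + 6 \left(-3\right)}\right) = -9 + \left(t + \frac{11 - 18}{-2 - 18}\right) = -9 + \left(t + \frac{1}{-20} \left(-7\right)\right) = -9 + \left(t - - \frac{7}{20}\right) = -9 + \left(t + \frac{7}{20}\right) = -9 + \left(\frac{7}{20} + t\right) = - \frac{173}{20} + t$)
$- (408615 - q{\left(d{\left(19 \right)} \right)}) = - (408615 - \left(- \frac{173}{20} - 19\right)) = - (408615 - - \frac{553}{20}) = - (408615 + \frac{553}{20}) = \left(-1\right) \frac{8172853}{20} = - \frac{8172853}{20}$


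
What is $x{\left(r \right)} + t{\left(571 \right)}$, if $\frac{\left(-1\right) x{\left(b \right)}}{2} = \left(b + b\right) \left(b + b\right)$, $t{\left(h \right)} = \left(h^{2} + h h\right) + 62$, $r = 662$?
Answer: $-2853808$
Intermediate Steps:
$t{\left(h \right)} = 62 + 2 h^{2}$ ($t{\left(h \right)} = \left(h^{2} + h^{2}\right) + 62 = 2 h^{2} + 62 = 62 + 2 h^{2}$)
$x{\left(b \right)} = - 8 b^{2}$ ($x{\left(b \right)} = - 2 \left(b + b\right) \left(b + b\right) = - 2 \cdot 2 b 2 b = - 2 \cdot 4 b^{2} = - 8 b^{2}$)
$x{\left(r \right)} + t{\left(571 \right)} = - 8 \cdot 662^{2} + \left(62 + 2 \cdot 571^{2}\right) = \left(-8\right) 438244 + \left(62 + 2 \cdot 326041\right) = -3505952 + \left(62 + 652082\right) = -3505952 + 652144 = -2853808$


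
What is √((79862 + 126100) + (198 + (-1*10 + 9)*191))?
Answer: √205969 ≈ 453.84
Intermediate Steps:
√((79862 + 126100) + (198 + (-1*10 + 9)*191)) = √(205962 + (198 + (-10 + 9)*191)) = √(205962 + (198 - 1*191)) = √(205962 + (198 - 191)) = √(205962 + 7) = √205969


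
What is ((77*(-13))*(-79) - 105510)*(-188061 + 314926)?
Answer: -3353168815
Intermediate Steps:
((77*(-13))*(-79) - 105510)*(-188061 + 314926) = (-1001*(-79) - 105510)*126865 = (79079 - 105510)*126865 = -26431*126865 = -3353168815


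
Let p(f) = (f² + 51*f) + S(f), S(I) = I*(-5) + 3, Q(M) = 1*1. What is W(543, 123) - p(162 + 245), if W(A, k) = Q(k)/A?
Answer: -100115081/543 ≈ -1.8437e+5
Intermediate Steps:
Q(M) = 1
W(A, k) = 1/A
S(I) = 3 - 5*I (S(I) = -5*I + 3 = 3 - 5*I)
p(f) = 3 + f² + 46*f (p(f) = (f² + 51*f) + (3 - 5*f) = 3 + f² + 46*f)
W(543, 123) - p(162 + 245) = 1/543 - (3 + (162 + 245)² + 46*(162 + 245)) = 1/543 - (3 + 407² + 46*407) = 1/543 - (3 + 165649 + 18722) = 1/543 - 1*184374 = 1/543 - 184374 = -100115081/543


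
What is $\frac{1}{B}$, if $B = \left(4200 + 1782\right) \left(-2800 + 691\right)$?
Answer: $- \frac{1}{12616038} \approx -7.9264 \cdot 10^{-8}$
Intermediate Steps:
$B = -12616038$ ($B = 5982 \left(-2109\right) = -12616038$)
$\frac{1}{B} = \frac{1}{-12616038} = - \frac{1}{12616038}$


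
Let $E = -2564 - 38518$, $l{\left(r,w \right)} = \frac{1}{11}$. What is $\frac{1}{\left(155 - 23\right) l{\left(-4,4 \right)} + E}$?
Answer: $- \frac{1}{41070} \approx -2.4349 \cdot 10^{-5}$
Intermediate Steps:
$l{\left(r,w \right)} = \frac{1}{11}$
$E = -41082$ ($E = -2564 - 38518 = -41082$)
$\frac{1}{\left(155 - 23\right) l{\left(-4,4 \right)} + E} = \frac{1}{\left(155 - 23\right) \frac{1}{11} - 41082} = \frac{1}{132 \cdot \frac{1}{11} - 41082} = \frac{1}{12 - 41082} = \frac{1}{-41070} = - \frac{1}{41070}$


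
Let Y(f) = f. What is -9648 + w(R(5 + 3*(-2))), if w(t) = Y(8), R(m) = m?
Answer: -9640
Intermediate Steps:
w(t) = 8
-9648 + w(R(5 + 3*(-2))) = -9648 + 8 = -9640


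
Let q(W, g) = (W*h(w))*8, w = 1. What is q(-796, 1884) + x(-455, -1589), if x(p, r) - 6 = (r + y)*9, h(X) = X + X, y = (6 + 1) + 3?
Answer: -26941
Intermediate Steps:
y = 10 (y = 7 + 3 = 10)
h(X) = 2*X
q(W, g) = 16*W (q(W, g) = (W*(2*1))*8 = (W*2)*8 = (2*W)*8 = 16*W)
x(p, r) = 96 + 9*r (x(p, r) = 6 + (r + 10)*9 = 6 + (10 + r)*9 = 6 + (90 + 9*r) = 96 + 9*r)
q(-796, 1884) + x(-455, -1589) = 16*(-796) + (96 + 9*(-1589)) = -12736 + (96 - 14301) = -12736 - 14205 = -26941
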